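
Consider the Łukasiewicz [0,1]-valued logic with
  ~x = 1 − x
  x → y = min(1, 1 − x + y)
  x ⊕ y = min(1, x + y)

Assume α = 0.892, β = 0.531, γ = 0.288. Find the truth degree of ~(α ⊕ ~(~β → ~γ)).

~β = 1 − 0.531 = 0.469
~γ = 1 − 0.288 = 0.712
~β → ~γ = min(1, 1 − 0.469 + 0.712) = min(1, 1.243) = 1.000
~(~β → ~γ) = 1 − 1.000 = 0.000
α ⊕ ~(~β → ~γ) = min(1, 0.892 + 0.000) = min(1, 0.892) = 0.892
~(α ⊕ ~(~β → ~γ)) = 1 − 0.892 = 0.108

0.108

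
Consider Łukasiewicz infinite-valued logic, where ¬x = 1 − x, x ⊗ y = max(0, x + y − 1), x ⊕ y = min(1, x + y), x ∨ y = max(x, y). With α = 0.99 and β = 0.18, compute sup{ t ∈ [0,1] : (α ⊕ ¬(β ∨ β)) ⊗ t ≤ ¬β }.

0.82

β ∨ β = max(0.18, 0.18) = 0.18
¬(β ∨ β) = 1 − 0.18 = 0.82
α ⊕ ¬(β ∨ β) = min(1, 0.99 + 0.82) = min(1, 1.81) = 1.00
So the left factor is α ⊕ ¬(β ∨ β) = 1.00.
¬β = 1 − 0.18 = 0.82
So the right-hand bound is ¬β = 0.82.
The residuum of the Łukasiewicz t-norm gives the supremum: min(1, 1 − 1.00 + 0.82).
1 − 1.00 + 0.82 = 0.82, so t = min(1, 0.82) = 0.82.
Check: 1.00 ⊗ 0.82 = max(0, 0.82) = 0.82 ≤ 0.82.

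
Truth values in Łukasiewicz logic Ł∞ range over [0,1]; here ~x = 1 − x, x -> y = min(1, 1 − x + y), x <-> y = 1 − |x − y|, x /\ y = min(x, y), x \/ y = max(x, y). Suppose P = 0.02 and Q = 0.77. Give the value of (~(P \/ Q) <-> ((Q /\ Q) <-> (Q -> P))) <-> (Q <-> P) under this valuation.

0.50

P \/ Q = max(0.02, 0.77) = 0.77
~(P \/ Q) = 1 − 0.77 = 0.23
Q /\ Q = min(0.77, 0.77) = 0.77
Q -> P = min(1, 1 − 0.77 + 0.02) = min(1, 0.25) = 0.25
(Q /\ Q) <-> (Q -> P) = 1 − |0.77 − 0.25| = 1 − 0.52 = 0.48
~(P \/ Q) <-> ((Q /\ Q) <-> (Q -> P)) = 1 − |0.23 − 0.48| = 1 − 0.25 = 0.75
Q <-> P = 1 − |0.77 − 0.02| = 1 − 0.75 = 0.25
(~(P \/ Q) <-> ((Q /\ Q) <-> (Q -> P))) <-> (Q <-> P) = 1 − |0.75 − 0.25| = 1 − 0.50 = 0.50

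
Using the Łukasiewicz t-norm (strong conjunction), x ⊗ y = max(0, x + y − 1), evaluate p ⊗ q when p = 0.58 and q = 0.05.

p ⊗ q = max(0, 0.58 + 0.05 − 1) = max(0, -0.37) = 0.00
For comparison, the Gödel (minimum) t-norm min(x, y) would give 0.05.

0.00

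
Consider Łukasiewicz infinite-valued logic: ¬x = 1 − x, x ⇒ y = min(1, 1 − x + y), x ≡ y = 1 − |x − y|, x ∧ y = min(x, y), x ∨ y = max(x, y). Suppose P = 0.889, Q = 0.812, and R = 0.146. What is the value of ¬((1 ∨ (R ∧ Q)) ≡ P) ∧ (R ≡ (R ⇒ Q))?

R ∧ Q = min(0.146, 0.812) = 0.146
1 ∨ (R ∧ Q) = max(1.000, 0.146) = 1.000
(1 ∨ (R ∧ Q)) ≡ P = 1 − |1.000 − 0.889| = 1 − 0.111 = 0.889
¬((1 ∨ (R ∧ Q)) ≡ P) = 1 − 0.889 = 0.111
R ⇒ Q = min(1, 1 − 0.146 + 0.812) = min(1, 1.666) = 1.000
R ≡ (R ⇒ Q) = 1 − |0.146 − 1.000| = 1 − 0.854 = 0.146
¬((1 ∨ (R ∧ Q)) ≡ P) ∧ (R ≡ (R ⇒ Q)) = min(0.111, 0.146) = 0.111

0.111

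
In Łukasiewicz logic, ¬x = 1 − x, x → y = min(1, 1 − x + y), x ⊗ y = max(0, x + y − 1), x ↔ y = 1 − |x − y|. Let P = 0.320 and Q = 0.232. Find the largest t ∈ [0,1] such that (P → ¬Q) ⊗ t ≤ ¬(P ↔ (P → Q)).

¬Q = 1 − 0.232 = 0.768
P → ¬Q = min(1, 1 − 0.320 + 0.768) = min(1, 1.448) = 1.000
So the left factor is P → ¬Q = 1.000.
P → Q = min(1, 1 − 0.320 + 0.232) = min(1, 0.912) = 0.912
P ↔ (P → Q) = 1 − |0.320 − 0.912| = 1 − 0.592 = 0.408
¬(P ↔ (P → Q)) = 1 − 0.408 = 0.592
So the right-hand bound is ¬(P ↔ (P → Q)) = 0.592.
The residuum of the Łukasiewicz t-norm gives the supremum: min(1, 1 − 1.000 + 0.592).
1 − 1.000 + 0.592 = 0.592, so t = min(1, 0.592) = 0.592.
Check: 1.000 ⊗ 0.592 = max(0, 0.592) = 0.592 ≤ 0.592.

0.592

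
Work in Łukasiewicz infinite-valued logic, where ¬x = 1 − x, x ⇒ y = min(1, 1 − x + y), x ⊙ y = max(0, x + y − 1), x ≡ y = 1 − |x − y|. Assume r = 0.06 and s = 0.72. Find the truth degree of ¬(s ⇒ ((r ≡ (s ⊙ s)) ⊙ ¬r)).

0.16

s ⊙ s = max(0, 0.72 + 0.72 − 1) = max(0, 0.44) = 0.44
r ≡ (s ⊙ s) = 1 − |0.06 − 0.44| = 1 − 0.38 = 0.62
¬r = 1 − 0.06 = 0.94
(r ≡ (s ⊙ s)) ⊙ ¬r = max(0, 0.62 + 0.94 − 1) = max(0, 0.56) = 0.56
s ⇒ ((r ≡ (s ⊙ s)) ⊙ ¬r) = min(1, 1 − 0.72 + 0.56) = min(1, 0.84) = 0.84
¬(s ⇒ ((r ≡ (s ⊙ s)) ⊙ ¬r)) = 1 − 0.84 = 0.16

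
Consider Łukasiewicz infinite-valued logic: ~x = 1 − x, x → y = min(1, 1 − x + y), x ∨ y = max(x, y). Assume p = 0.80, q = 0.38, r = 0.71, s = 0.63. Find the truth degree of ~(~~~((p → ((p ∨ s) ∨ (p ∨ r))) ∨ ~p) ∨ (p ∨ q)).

0.20

p ∨ s = max(0.80, 0.63) = 0.80
p ∨ r = max(0.80, 0.71) = 0.80
(p ∨ s) ∨ (p ∨ r) = max(0.80, 0.80) = 0.80
p → ((p ∨ s) ∨ (p ∨ r)) = min(1, 1 − 0.80 + 0.80) = min(1, 1.00) = 1.00
~p = 1 − 0.80 = 0.20
(p → ((p ∨ s) ∨ (p ∨ r))) ∨ ~p = max(1.00, 0.20) = 1.00
~((p → ((p ∨ s) ∨ (p ∨ r))) ∨ ~p) = 1 − 1.00 = 0.00
~~((p → ((p ∨ s) ∨ (p ∨ r))) ∨ ~p) = 1 − 0.00 = 1.00
~~~((p → ((p ∨ s) ∨ (p ∨ r))) ∨ ~p) = 1 − 1.00 = 0.00
p ∨ q = max(0.80, 0.38) = 0.80
~~~((p → ((p ∨ s) ∨ (p ∨ r))) ∨ ~p) ∨ (p ∨ q) = max(0.00, 0.80) = 0.80
~(~~~((p → ((p ∨ s) ∨ (p ∨ r))) ∨ ~p) ∨ (p ∨ q)) = 1 − 0.80 = 0.20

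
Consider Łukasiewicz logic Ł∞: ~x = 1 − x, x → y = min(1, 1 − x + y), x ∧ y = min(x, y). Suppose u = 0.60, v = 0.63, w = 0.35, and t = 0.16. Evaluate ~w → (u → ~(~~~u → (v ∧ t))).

0.99

~w = 1 − 0.35 = 0.65
~u = 1 − 0.60 = 0.40
~~u = 1 − 0.40 = 0.60
~~~u = 1 − 0.60 = 0.40
v ∧ t = min(0.63, 0.16) = 0.16
~~~u → (v ∧ t) = min(1, 1 − 0.40 + 0.16) = min(1, 0.76) = 0.76
~(~~~u → (v ∧ t)) = 1 − 0.76 = 0.24
u → ~(~~~u → (v ∧ t)) = min(1, 1 − 0.60 + 0.24) = min(1, 0.64) = 0.64
~w → (u → ~(~~~u → (v ∧ t))) = min(1, 1 − 0.65 + 0.64) = min(1, 0.99) = 0.99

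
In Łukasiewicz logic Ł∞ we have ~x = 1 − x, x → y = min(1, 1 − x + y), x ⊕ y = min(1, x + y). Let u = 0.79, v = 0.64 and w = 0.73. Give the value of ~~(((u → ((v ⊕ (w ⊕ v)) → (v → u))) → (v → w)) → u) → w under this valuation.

0.94

w ⊕ v = min(1, 0.73 + 0.64) = min(1, 1.37) = 1.00
v ⊕ (w ⊕ v) = min(1, 0.64 + 1.00) = min(1, 1.64) = 1.00
v → u = min(1, 1 − 0.64 + 0.79) = min(1, 1.15) = 1.00
(v ⊕ (w ⊕ v)) → (v → u) = min(1, 1 − 1.00 + 1.00) = min(1, 1.00) = 1.00
u → ((v ⊕ (w ⊕ v)) → (v → u)) = min(1, 1 − 0.79 + 1.00) = min(1, 1.21) = 1.00
v → w = min(1, 1 − 0.64 + 0.73) = min(1, 1.09) = 1.00
(u → ((v ⊕ (w ⊕ v)) → (v → u))) → (v → w) = min(1, 1 − 1.00 + 1.00) = min(1, 1.00) = 1.00
((u → ((v ⊕ (w ⊕ v)) → (v → u))) → (v → w)) → u = min(1, 1 − 1.00 + 0.79) = min(1, 0.79) = 0.79
~(((u → ((v ⊕ (w ⊕ v)) → (v → u))) → (v → w)) → u) = 1 − 0.79 = 0.21
~~(((u → ((v ⊕ (w ⊕ v)) → (v → u))) → (v → w)) → u) = 1 − 0.21 = 0.79
~~(((u → ((v ⊕ (w ⊕ v)) → (v → u))) → (v → w)) → u) → w = min(1, 1 − 0.79 + 0.73) = min(1, 0.94) = 0.94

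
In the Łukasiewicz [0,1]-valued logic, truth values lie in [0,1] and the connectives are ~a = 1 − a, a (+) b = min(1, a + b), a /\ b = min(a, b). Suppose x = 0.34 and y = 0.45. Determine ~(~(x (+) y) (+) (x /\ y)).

0.45

x (+) y = min(1, 0.34 + 0.45) = min(1, 0.79) = 0.79
~(x (+) y) = 1 − 0.79 = 0.21
x /\ y = min(0.34, 0.45) = 0.34
~(x (+) y) (+) (x /\ y) = min(1, 0.21 + 0.34) = min(1, 0.55) = 0.55
~(~(x (+) y) (+) (x /\ y)) = 1 − 0.55 = 0.45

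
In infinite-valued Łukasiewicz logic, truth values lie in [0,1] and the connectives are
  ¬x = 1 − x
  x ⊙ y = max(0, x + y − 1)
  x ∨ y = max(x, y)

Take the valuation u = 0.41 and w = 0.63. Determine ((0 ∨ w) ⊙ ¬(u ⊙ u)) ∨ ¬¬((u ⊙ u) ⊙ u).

0 ∨ w = max(0.00, 0.63) = 0.63
u ⊙ u = max(0, 0.41 + 0.41 − 1) = max(0, -0.18) = 0.00
¬(u ⊙ u) = 1 − 0.00 = 1.00
(0 ∨ w) ⊙ ¬(u ⊙ u) = max(0, 0.63 + 1.00 − 1) = max(0, 0.63) = 0.63
(u ⊙ u) ⊙ u = max(0, 0.00 + 0.41 − 1) = max(0, -0.59) = 0.00
¬((u ⊙ u) ⊙ u) = 1 − 0.00 = 1.00
¬¬((u ⊙ u) ⊙ u) = 1 − 1.00 = 0.00
((0 ∨ w) ⊙ ¬(u ⊙ u)) ∨ ¬¬((u ⊙ u) ⊙ u) = max(0.63, 0.00) = 0.63

0.63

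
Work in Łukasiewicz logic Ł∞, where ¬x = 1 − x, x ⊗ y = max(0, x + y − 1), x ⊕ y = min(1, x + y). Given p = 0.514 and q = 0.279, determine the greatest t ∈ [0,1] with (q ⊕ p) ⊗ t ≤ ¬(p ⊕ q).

q ⊕ p = min(1, 0.279 + 0.514) = min(1, 0.793) = 0.793
So the left factor is q ⊕ p = 0.793.
p ⊕ q = min(1, 0.514 + 0.279) = min(1, 0.793) = 0.793
¬(p ⊕ q) = 1 − 0.793 = 0.207
So the right-hand bound is ¬(p ⊕ q) = 0.207.
The residuum of the Łukasiewicz t-norm gives the supremum: min(1, 1 − 0.793 + 0.207).
1 − 0.793 + 0.207 = 0.414, so t = min(1, 0.414) = 0.414.
Check: 0.793 ⊗ 0.414 = max(0, 0.207) = 0.207 ≤ 0.207.

0.414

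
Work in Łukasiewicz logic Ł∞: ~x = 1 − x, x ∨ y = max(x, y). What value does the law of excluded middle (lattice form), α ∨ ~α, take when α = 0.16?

~α = 1 − 0.16 = 0.84
α ∨ ~α = max(0.16, 0.84) = 0.84
(The value 0.84 < 1 shows this instance is not satisfied; not a Ł∞-tautology — its value is max(a, 1−a).)

0.84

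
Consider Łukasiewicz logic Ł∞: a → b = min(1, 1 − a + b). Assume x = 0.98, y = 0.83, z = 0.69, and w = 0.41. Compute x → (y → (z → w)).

z → w = min(1, 1 − 0.69 + 0.41) = min(1, 0.72) = 0.72
y → (z → w) = min(1, 1 − 0.83 + 0.72) = min(1, 0.89) = 0.89
x → (y → (z → w)) = min(1, 1 − 0.98 + 0.89) = min(1, 0.91) = 0.91

0.91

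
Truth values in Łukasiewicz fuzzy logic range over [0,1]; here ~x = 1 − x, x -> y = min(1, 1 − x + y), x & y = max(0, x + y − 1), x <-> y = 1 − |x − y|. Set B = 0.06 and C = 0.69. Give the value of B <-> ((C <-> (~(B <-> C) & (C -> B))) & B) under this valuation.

B <-> C = 1 − |0.06 − 0.69| = 1 − 0.63 = 0.37
~(B <-> C) = 1 − 0.37 = 0.63
C -> B = min(1, 1 − 0.69 + 0.06) = min(1, 0.37) = 0.37
~(B <-> C) & (C -> B) = max(0, 0.63 + 0.37 − 1) = max(0, 0.00) = 0.00
C <-> (~(B <-> C) & (C -> B)) = 1 − |0.69 − 0.00| = 1 − 0.69 = 0.31
(C <-> (~(B <-> C) & (C -> B))) & B = max(0, 0.31 + 0.06 − 1) = max(0, -0.63) = 0.00
B <-> ((C <-> (~(B <-> C) & (C -> B))) & B) = 1 − |0.06 − 0.00| = 1 − 0.06 = 0.94

0.94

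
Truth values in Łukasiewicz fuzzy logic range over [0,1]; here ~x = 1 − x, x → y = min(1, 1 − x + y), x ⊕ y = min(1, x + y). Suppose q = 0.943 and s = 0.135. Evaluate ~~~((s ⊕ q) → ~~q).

0.057

s ⊕ q = min(1, 0.135 + 0.943) = min(1, 1.078) = 1.000
~q = 1 − 0.943 = 0.057
~~q = 1 − 0.057 = 0.943
(s ⊕ q) → ~~q = min(1, 1 − 1.000 + 0.943) = min(1, 0.943) = 0.943
~((s ⊕ q) → ~~q) = 1 − 0.943 = 0.057
~~((s ⊕ q) → ~~q) = 1 − 0.057 = 0.943
~~~((s ⊕ q) → ~~q) = 1 − 0.943 = 0.057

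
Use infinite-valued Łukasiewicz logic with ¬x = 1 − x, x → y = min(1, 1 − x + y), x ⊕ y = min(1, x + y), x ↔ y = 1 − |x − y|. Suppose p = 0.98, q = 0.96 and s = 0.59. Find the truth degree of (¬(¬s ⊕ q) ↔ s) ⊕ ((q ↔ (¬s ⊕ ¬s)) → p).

¬s = 1 − 0.59 = 0.41
¬s ⊕ q = min(1, 0.41 + 0.96) = min(1, 1.37) = 1.00
¬(¬s ⊕ q) = 1 − 1.00 = 0.00
¬(¬s ⊕ q) ↔ s = 1 − |0.00 − 0.59| = 1 − 0.59 = 0.41
¬s ⊕ ¬s = min(1, 0.41 + 0.41) = min(1, 0.82) = 0.82
q ↔ (¬s ⊕ ¬s) = 1 − |0.96 − 0.82| = 1 − 0.14 = 0.86
(q ↔ (¬s ⊕ ¬s)) → p = min(1, 1 − 0.86 + 0.98) = min(1, 1.12) = 1.00
(¬(¬s ⊕ q) ↔ s) ⊕ ((q ↔ (¬s ⊕ ¬s)) → p) = min(1, 0.41 + 1.00) = min(1, 1.41) = 1.00

1.00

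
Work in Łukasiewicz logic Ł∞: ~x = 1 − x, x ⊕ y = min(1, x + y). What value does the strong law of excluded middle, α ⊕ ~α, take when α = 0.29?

1.00

~α = 1 − 0.29 = 0.71
α ⊕ ~α = min(1, 0.29 + 0.71) = min(1, 1.00) = 1.00
(As expected: always 1 in Ł∞ since a ⊕ (1−a) = 1.)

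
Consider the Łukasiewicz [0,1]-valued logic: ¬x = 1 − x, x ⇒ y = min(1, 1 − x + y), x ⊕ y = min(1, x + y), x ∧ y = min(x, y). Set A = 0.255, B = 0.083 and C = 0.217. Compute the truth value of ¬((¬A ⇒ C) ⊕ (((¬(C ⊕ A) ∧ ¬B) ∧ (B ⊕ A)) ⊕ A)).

0.000

¬A = 1 − 0.255 = 0.745
¬A ⇒ C = min(1, 1 − 0.745 + 0.217) = min(1, 0.472) = 0.472
C ⊕ A = min(1, 0.217 + 0.255) = min(1, 0.472) = 0.472
¬(C ⊕ A) = 1 − 0.472 = 0.528
¬B = 1 − 0.083 = 0.917
¬(C ⊕ A) ∧ ¬B = min(0.528, 0.917) = 0.528
B ⊕ A = min(1, 0.083 + 0.255) = min(1, 0.338) = 0.338
(¬(C ⊕ A) ∧ ¬B) ∧ (B ⊕ A) = min(0.528, 0.338) = 0.338
((¬(C ⊕ A) ∧ ¬B) ∧ (B ⊕ A)) ⊕ A = min(1, 0.338 + 0.255) = min(1, 0.593) = 0.593
(¬A ⇒ C) ⊕ (((¬(C ⊕ A) ∧ ¬B) ∧ (B ⊕ A)) ⊕ A) = min(1, 0.472 + 0.593) = min(1, 1.065) = 1.000
¬((¬A ⇒ C) ⊕ (((¬(C ⊕ A) ∧ ¬B) ∧ (B ⊕ A)) ⊕ A)) = 1 − 1.000 = 0.000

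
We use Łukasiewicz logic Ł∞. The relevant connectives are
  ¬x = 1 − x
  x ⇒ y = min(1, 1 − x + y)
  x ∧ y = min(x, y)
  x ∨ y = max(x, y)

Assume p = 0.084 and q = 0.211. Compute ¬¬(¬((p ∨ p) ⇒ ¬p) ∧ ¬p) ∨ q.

p ∨ p = max(0.084, 0.084) = 0.084
¬p = 1 − 0.084 = 0.916
(p ∨ p) ⇒ ¬p = min(1, 1 − 0.084 + 0.916) = min(1, 1.832) = 1.000
¬((p ∨ p) ⇒ ¬p) = 1 − 1.000 = 0.000
¬((p ∨ p) ⇒ ¬p) ∧ ¬p = min(0.000, 0.916) = 0.000
¬(¬((p ∨ p) ⇒ ¬p) ∧ ¬p) = 1 − 0.000 = 1.000
¬¬(¬((p ∨ p) ⇒ ¬p) ∧ ¬p) = 1 − 1.000 = 0.000
¬¬(¬((p ∨ p) ⇒ ¬p) ∧ ¬p) ∨ q = max(0.000, 0.211) = 0.211

0.211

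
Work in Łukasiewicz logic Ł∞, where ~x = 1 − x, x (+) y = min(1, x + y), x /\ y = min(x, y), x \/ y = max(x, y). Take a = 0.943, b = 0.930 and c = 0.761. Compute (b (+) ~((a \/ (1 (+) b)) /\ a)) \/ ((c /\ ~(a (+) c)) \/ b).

1 (+) b = min(1, 1.000 + 0.930) = min(1, 1.930) = 1.000
a \/ (1 (+) b) = max(0.943, 1.000) = 1.000
(a \/ (1 (+) b)) /\ a = min(1.000, 0.943) = 0.943
~((a \/ (1 (+) b)) /\ a) = 1 − 0.943 = 0.057
b (+) ~((a \/ (1 (+) b)) /\ a) = min(1, 0.930 + 0.057) = min(1, 0.987) = 0.987
a (+) c = min(1, 0.943 + 0.761) = min(1, 1.704) = 1.000
~(a (+) c) = 1 − 1.000 = 0.000
c /\ ~(a (+) c) = min(0.761, 0.000) = 0.000
(c /\ ~(a (+) c)) \/ b = max(0.000, 0.930) = 0.930
(b (+) ~((a \/ (1 (+) b)) /\ a)) \/ ((c /\ ~(a (+) c)) \/ b) = max(0.987, 0.930) = 0.987

0.987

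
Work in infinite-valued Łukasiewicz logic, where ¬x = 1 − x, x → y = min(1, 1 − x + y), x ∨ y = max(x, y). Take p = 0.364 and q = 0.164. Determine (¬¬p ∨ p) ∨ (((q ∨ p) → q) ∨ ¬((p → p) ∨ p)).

¬p = 1 − 0.364 = 0.636
¬¬p = 1 − 0.636 = 0.364
¬¬p ∨ p = max(0.364, 0.364) = 0.364
q ∨ p = max(0.164, 0.364) = 0.364
(q ∨ p) → q = min(1, 1 − 0.364 + 0.164) = min(1, 0.800) = 0.800
p → p = min(1, 1 − 0.364 + 0.364) = min(1, 1.000) = 1.000
(p → p) ∨ p = max(1.000, 0.364) = 1.000
¬((p → p) ∨ p) = 1 − 1.000 = 0.000
((q ∨ p) → q) ∨ ¬((p → p) ∨ p) = max(0.800, 0.000) = 0.800
(¬¬p ∨ p) ∨ (((q ∨ p) → q) ∨ ¬((p → p) ∨ p)) = max(0.364, 0.800) = 0.800

0.800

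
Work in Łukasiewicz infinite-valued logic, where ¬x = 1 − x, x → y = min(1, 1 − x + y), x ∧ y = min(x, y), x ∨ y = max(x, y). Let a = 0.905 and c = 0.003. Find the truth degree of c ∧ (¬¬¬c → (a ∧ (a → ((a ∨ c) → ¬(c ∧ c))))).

0.003

¬c = 1 − 0.003 = 0.997
¬¬c = 1 − 0.997 = 0.003
¬¬¬c = 1 − 0.003 = 0.997
a ∨ c = max(0.905, 0.003) = 0.905
c ∧ c = min(0.003, 0.003) = 0.003
¬(c ∧ c) = 1 − 0.003 = 0.997
(a ∨ c) → ¬(c ∧ c) = min(1, 1 − 0.905 + 0.997) = min(1, 1.092) = 1.000
a → ((a ∨ c) → ¬(c ∧ c)) = min(1, 1 − 0.905 + 1.000) = min(1, 1.095) = 1.000
a ∧ (a → ((a ∨ c) → ¬(c ∧ c))) = min(0.905, 1.000) = 0.905
¬¬¬c → (a ∧ (a → ((a ∨ c) → ¬(c ∧ c)))) = min(1, 1 − 0.997 + 0.905) = min(1, 0.908) = 0.908
c ∧ (¬¬¬c → (a ∧ (a → ((a ∨ c) → ¬(c ∧ c))))) = min(0.003, 0.908) = 0.003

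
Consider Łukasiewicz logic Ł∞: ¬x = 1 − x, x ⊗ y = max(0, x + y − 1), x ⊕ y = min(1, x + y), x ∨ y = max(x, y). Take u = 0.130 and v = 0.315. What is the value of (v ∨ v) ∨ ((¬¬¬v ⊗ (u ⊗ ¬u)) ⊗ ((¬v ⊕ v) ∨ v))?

0.315

v ∨ v = max(0.315, 0.315) = 0.315
¬v = 1 − 0.315 = 0.685
¬¬v = 1 − 0.685 = 0.315
¬¬¬v = 1 − 0.315 = 0.685
¬u = 1 − 0.130 = 0.870
u ⊗ ¬u = max(0, 0.130 + 0.870 − 1) = max(0, 0.000) = 0.000
¬¬¬v ⊗ (u ⊗ ¬u) = max(0, 0.685 + 0.000 − 1) = max(0, -0.315) = 0.000
¬v ⊕ v = min(1, 0.685 + 0.315) = min(1, 1.000) = 1.000
(¬v ⊕ v) ∨ v = max(1.000, 0.315) = 1.000
(¬¬¬v ⊗ (u ⊗ ¬u)) ⊗ ((¬v ⊕ v) ∨ v) = max(0, 0.000 + 1.000 − 1) = max(0, 0.000) = 0.000
(v ∨ v) ∨ ((¬¬¬v ⊗ (u ⊗ ¬u)) ⊗ ((¬v ⊕ v) ∨ v)) = max(0.315, 0.000) = 0.315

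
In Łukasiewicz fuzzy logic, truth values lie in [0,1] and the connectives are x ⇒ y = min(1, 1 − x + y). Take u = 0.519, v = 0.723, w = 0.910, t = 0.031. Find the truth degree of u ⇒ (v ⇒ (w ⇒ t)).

w ⇒ t = min(1, 1 − 0.910 + 0.031) = min(1, 0.121) = 0.121
v ⇒ (w ⇒ t) = min(1, 1 − 0.723 + 0.121) = min(1, 0.398) = 0.398
u ⇒ (v ⇒ (w ⇒ t)) = min(1, 1 − 0.519 + 0.398) = min(1, 0.879) = 0.879

0.879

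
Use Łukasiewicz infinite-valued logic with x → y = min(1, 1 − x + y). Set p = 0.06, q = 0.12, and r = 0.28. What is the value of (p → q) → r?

p → q = min(1, 1 − 0.06 + 0.12) = min(1, 1.06) = 1.00
(p → q) → r = min(1, 1 − 1.00 + 0.28) = min(1, 0.28) = 0.28

0.28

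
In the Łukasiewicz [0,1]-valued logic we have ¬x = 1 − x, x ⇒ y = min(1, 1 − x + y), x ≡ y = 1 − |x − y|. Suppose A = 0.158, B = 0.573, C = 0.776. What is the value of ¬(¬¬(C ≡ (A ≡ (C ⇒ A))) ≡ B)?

0.427

C ⇒ A = min(1, 1 − 0.776 + 0.158) = min(1, 0.382) = 0.382
A ≡ (C ⇒ A) = 1 − |0.158 − 0.382| = 1 − 0.224 = 0.776
C ≡ (A ≡ (C ⇒ A)) = 1 − |0.776 − 0.776| = 1 − 0.000 = 1.000
¬(C ≡ (A ≡ (C ⇒ A))) = 1 − 1.000 = 0.000
¬¬(C ≡ (A ≡ (C ⇒ A))) = 1 − 0.000 = 1.000
¬¬(C ≡ (A ≡ (C ⇒ A))) ≡ B = 1 − |1.000 − 0.573| = 1 − 0.427 = 0.573
¬(¬¬(C ≡ (A ≡ (C ⇒ A))) ≡ B) = 1 − 0.573 = 0.427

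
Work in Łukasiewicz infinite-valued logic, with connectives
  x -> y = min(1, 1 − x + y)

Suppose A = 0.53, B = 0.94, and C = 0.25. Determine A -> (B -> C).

0.78

B -> C = min(1, 1 − 0.94 + 0.25) = min(1, 0.31) = 0.31
A -> (B -> C) = min(1, 1 − 0.53 + 0.31) = min(1, 0.78) = 0.78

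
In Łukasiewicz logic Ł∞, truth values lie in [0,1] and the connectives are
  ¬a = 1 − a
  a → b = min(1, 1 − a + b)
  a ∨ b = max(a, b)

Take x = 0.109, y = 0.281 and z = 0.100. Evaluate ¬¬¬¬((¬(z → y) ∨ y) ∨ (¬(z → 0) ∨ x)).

z → y = min(1, 1 − 0.100 + 0.281) = min(1, 1.181) = 1.000
¬(z → y) = 1 − 1.000 = 0.000
¬(z → y) ∨ y = max(0.000, 0.281) = 0.281
z → 0 = min(1, 1 − 0.100 + 0.000) = min(1, 0.900) = 0.900
¬(z → 0) = 1 − 0.900 = 0.100
¬(z → 0) ∨ x = max(0.100, 0.109) = 0.109
(¬(z → y) ∨ y) ∨ (¬(z → 0) ∨ x) = max(0.281, 0.109) = 0.281
¬((¬(z → y) ∨ y) ∨ (¬(z → 0) ∨ x)) = 1 − 0.281 = 0.719
¬¬((¬(z → y) ∨ y) ∨ (¬(z → 0) ∨ x)) = 1 − 0.719 = 0.281
¬¬¬((¬(z → y) ∨ y) ∨ (¬(z → 0) ∨ x)) = 1 − 0.281 = 0.719
¬¬¬¬((¬(z → y) ∨ y) ∨ (¬(z → 0) ∨ x)) = 1 − 0.719 = 0.281

0.281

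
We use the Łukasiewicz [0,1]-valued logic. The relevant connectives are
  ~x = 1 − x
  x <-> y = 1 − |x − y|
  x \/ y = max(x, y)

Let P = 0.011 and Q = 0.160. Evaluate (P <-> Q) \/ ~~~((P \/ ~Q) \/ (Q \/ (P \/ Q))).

0.851

P <-> Q = 1 − |0.011 − 0.160| = 1 − 0.149 = 0.851
~Q = 1 − 0.160 = 0.840
P \/ ~Q = max(0.011, 0.840) = 0.840
P \/ Q = max(0.011, 0.160) = 0.160
Q \/ (P \/ Q) = max(0.160, 0.160) = 0.160
(P \/ ~Q) \/ (Q \/ (P \/ Q)) = max(0.840, 0.160) = 0.840
~((P \/ ~Q) \/ (Q \/ (P \/ Q))) = 1 − 0.840 = 0.160
~~((P \/ ~Q) \/ (Q \/ (P \/ Q))) = 1 − 0.160 = 0.840
~~~((P \/ ~Q) \/ (Q \/ (P \/ Q))) = 1 − 0.840 = 0.160
(P <-> Q) \/ ~~~((P \/ ~Q) \/ (Q \/ (P \/ Q))) = max(0.851, 0.160) = 0.851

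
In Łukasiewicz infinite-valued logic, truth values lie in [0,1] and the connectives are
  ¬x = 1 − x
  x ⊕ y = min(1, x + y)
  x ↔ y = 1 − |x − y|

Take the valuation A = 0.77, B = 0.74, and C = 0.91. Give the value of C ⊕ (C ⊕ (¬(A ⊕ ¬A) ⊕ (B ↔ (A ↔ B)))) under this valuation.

¬A = 1 − 0.77 = 0.23
A ⊕ ¬A = min(1, 0.77 + 0.23) = min(1, 1.00) = 1.00
¬(A ⊕ ¬A) = 1 − 1.00 = 0.00
A ↔ B = 1 − |0.77 − 0.74| = 1 − 0.03 = 0.97
B ↔ (A ↔ B) = 1 − |0.74 − 0.97| = 1 − 0.23 = 0.77
¬(A ⊕ ¬A) ⊕ (B ↔ (A ↔ B)) = min(1, 0.00 + 0.77) = min(1, 0.77) = 0.77
C ⊕ (¬(A ⊕ ¬A) ⊕ (B ↔ (A ↔ B))) = min(1, 0.91 + 0.77) = min(1, 1.68) = 1.00
C ⊕ (C ⊕ (¬(A ⊕ ¬A) ⊕ (B ↔ (A ↔ B)))) = min(1, 0.91 + 1.00) = min(1, 1.91) = 1.00

1.00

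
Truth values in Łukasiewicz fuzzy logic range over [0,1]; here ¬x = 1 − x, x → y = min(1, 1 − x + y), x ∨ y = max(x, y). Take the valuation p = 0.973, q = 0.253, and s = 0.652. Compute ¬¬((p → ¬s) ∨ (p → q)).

¬s = 1 − 0.652 = 0.348
p → ¬s = min(1, 1 − 0.973 + 0.348) = min(1, 0.375) = 0.375
p → q = min(1, 1 − 0.973 + 0.253) = min(1, 0.280) = 0.280
(p → ¬s) ∨ (p → q) = max(0.375, 0.280) = 0.375
¬((p → ¬s) ∨ (p → q)) = 1 − 0.375 = 0.625
¬¬((p → ¬s) ∨ (p → q)) = 1 − 0.625 = 0.375

0.375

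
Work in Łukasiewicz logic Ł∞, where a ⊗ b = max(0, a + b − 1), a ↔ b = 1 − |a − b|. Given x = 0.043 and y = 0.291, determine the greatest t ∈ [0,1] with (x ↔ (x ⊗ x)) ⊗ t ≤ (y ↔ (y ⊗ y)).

0.752

x ⊗ x = max(0, 0.043 + 0.043 − 1) = max(0, -0.914) = 0.000
x ↔ (x ⊗ x) = 1 − |0.043 − 0.000| = 1 − 0.043 = 0.957
So the left factor is x ↔ (x ⊗ x) = 0.957.
y ⊗ y = max(0, 0.291 + 0.291 − 1) = max(0, -0.418) = 0.000
y ↔ (y ⊗ y) = 1 − |0.291 − 0.000| = 1 − 0.291 = 0.709
So the right-hand bound is y ↔ (y ⊗ y) = 0.709.
The residuum of the Łukasiewicz t-norm gives the supremum: min(1, 1 − 0.957 + 0.709).
1 − 0.957 + 0.709 = 0.752, so t = min(1, 0.752) = 0.752.
Check: 0.957 ⊗ 0.752 = max(0, 0.709) = 0.709 ≤ 0.709.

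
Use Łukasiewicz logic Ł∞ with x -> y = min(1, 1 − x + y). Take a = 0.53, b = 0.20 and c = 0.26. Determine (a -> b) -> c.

a -> b = min(1, 1 − 0.53 + 0.20) = min(1, 0.67) = 0.67
(a -> b) -> c = min(1, 1 − 0.67 + 0.26) = min(1, 0.59) = 0.59

0.59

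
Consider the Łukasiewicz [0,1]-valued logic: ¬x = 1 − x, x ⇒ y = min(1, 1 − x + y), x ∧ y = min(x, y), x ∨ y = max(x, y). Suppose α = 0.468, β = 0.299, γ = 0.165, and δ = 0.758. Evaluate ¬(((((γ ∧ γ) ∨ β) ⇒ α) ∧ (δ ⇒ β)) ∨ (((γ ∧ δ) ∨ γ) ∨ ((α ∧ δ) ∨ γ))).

0.459

γ ∧ γ = min(0.165, 0.165) = 0.165
(γ ∧ γ) ∨ β = max(0.165, 0.299) = 0.299
((γ ∧ γ) ∨ β) ⇒ α = min(1, 1 − 0.299 + 0.468) = min(1, 1.169) = 1.000
δ ⇒ β = min(1, 1 − 0.758 + 0.299) = min(1, 0.541) = 0.541
(((γ ∧ γ) ∨ β) ⇒ α) ∧ (δ ⇒ β) = min(1.000, 0.541) = 0.541
γ ∧ δ = min(0.165, 0.758) = 0.165
(γ ∧ δ) ∨ γ = max(0.165, 0.165) = 0.165
α ∧ δ = min(0.468, 0.758) = 0.468
(α ∧ δ) ∨ γ = max(0.468, 0.165) = 0.468
((γ ∧ δ) ∨ γ) ∨ ((α ∧ δ) ∨ γ) = max(0.165, 0.468) = 0.468
((((γ ∧ γ) ∨ β) ⇒ α) ∧ (δ ⇒ β)) ∨ (((γ ∧ δ) ∨ γ) ∨ ((α ∧ δ) ∨ γ)) = max(0.541, 0.468) = 0.541
¬(((((γ ∧ γ) ∨ β) ⇒ α) ∧ (δ ⇒ β)) ∨ (((γ ∧ δ) ∨ γ) ∨ ((α ∧ δ) ∨ γ))) = 1 − 0.541 = 0.459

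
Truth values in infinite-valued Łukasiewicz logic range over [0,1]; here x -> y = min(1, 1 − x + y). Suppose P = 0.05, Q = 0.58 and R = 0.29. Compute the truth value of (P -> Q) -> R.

0.29

P -> Q = min(1, 1 − 0.05 + 0.58) = min(1, 1.53) = 1.00
(P -> Q) -> R = min(1, 1 − 1.00 + 0.29) = min(1, 0.29) = 0.29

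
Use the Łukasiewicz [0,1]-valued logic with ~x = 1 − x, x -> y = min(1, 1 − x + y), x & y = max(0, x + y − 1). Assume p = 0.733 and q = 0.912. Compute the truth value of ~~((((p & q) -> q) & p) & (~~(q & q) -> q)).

0.733

p & q = max(0, 0.733 + 0.912 − 1) = max(0, 0.645) = 0.645
(p & q) -> q = min(1, 1 − 0.645 + 0.912) = min(1, 1.267) = 1.000
((p & q) -> q) & p = max(0, 1.000 + 0.733 − 1) = max(0, 0.733) = 0.733
q & q = max(0, 0.912 + 0.912 − 1) = max(0, 0.824) = 0.824
~(q & q) = 1 − 0.824 = 0.176
~~(q & q) = 1 − 0.176 = 0.824
~~(q & q) -> q = min(1, 1 − 0.824 + 0.912) = min(1, 1.088) = 1.000
(((p & q) -> q) & p) & (~~(q & q) -> q) = max(0, 0.733 + 1.000 − 1) = max(0, 0.733) = 0.733
~((((p & q) -> q) & p) & (~~(q & q) -> q)) = 1 − 0.733 = 0.267
~~((((p & q) -> q) & p) & (~~(q & q) -> q)) = 1 − 0.267 = 0.733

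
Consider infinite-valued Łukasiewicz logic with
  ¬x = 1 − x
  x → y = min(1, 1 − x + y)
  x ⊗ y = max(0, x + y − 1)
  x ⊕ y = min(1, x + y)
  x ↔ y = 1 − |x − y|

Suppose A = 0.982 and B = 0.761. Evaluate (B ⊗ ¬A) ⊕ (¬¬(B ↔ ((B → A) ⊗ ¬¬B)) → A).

¬A = 1 − 0.982 = 0.018
B ⊗ ¬A = max(0, 0.761 + 0.018 − 1) = max(0, -0.221) = 0.000
B → A = min(1, 1 − 0.761 + 0.982) = min(1, 1.221) = 1.000
¬B = 1 − 0.761 = 0.239
¬¬B = 1 − 0.239 = 0.761
(B → A) ⊗ ¬¬B = max(0, 1.000 + 0.761 − 1) = max(0, 0.761) = 0.761
B ↔ ((B → A) ⊗ ¬¬B) = 1 − |0.761 − 0.761| = 1 − 0.000 = 1.000
¬(B ↔ ((B → A) ⊗ ¬¬B)) = 1 − 1.000 = 0.000
¬¬(B ↔ ((B → A) ⊗ ¬¬B)) = 1 − 0.000 = 1.000
¬¬(B ↔ ((B → A) ⊗ ¬¬B)) → A = min(1, 1 − 1.000 + 0.982) = min(1, 0.982) = 0.982
(B ⊗ ¬A) ⊕ (¬¬(B ↔ ((B → A) ⊗ ¬¬B)) → A) = min(1, 0.000 + 0.982) = min(1, 0.982) = 0.982

0.982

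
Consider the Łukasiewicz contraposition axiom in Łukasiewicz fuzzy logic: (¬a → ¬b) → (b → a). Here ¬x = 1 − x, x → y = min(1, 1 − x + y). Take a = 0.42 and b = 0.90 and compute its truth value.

1.00

¬a = 1 − 0.42 = 0.58
¬b = 1 − 0.90 = 0.10
¬a → ¬b = min(1, 1 − 0.58 + 0.10) = min(1, 0.52) = 0.52
b → a = min(1, 1 − 0.90 + 0.42) = min(1, 0.52) = 0.52
(¬a → ¬b) → (b → a) = min(1, 1 − 0.52 + 0.52) = min(1, 1.00) = 1.00
(As expected: an axiom of Ł∞, always 1.)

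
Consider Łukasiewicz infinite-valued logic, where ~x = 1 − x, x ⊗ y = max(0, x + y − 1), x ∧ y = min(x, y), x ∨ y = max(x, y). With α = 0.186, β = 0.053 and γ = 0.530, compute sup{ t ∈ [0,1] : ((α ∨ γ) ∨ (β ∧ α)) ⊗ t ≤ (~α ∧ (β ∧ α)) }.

0.523

α ∨ γ = max(0.186, 0.530) = 0.530
β ∧ α = min(0.053, 0.186) = 0.053
(α ∨ γ) ∨ (β ∧ α) = max(0.530, 0.053) = 0.530
So the left factor is (α ∨ γ) ∨ (β ∧ α) = 0.530.
~α = 1 − 0.186 = 0.814
~α ∧ (β ∧ α) = min(0.814, 0.053) = 0.053
So the right-hand bound is ~α ∧ (β ∧ α) = 0.053.
The residuum of the Łukasiewicz t-norm gives the supremum: min(1, 1 − 0.530 + 0.053).
1 − 0.530 + 0.053 = 0.523, so t = min(1, 0.523) = 0.523.
Check: 0.530 ⊗ 0.523 = max(0, 0.053) = 0.053 ≤ 0.053.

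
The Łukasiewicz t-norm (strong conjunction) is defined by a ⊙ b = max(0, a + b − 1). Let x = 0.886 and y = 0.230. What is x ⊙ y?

0.116

x ⊙ y = max(0, 0.886 + 0.230 − 1) = max(0, 0.116) = 0.116
For comparison, the Gödel (minimum) t-norm min(a, b) would give 0.230.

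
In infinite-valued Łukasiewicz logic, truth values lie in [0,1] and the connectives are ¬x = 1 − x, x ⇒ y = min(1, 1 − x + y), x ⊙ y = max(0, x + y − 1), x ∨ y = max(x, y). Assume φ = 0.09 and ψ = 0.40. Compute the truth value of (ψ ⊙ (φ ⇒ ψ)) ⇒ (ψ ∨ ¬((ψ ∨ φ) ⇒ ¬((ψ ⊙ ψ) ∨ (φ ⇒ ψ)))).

φ ⇒ ψ = min(1, 1 − 0.09 + 0.40) = min(1, 1.31) = 1.00
ψ ⊙ (φ ⇒ ψ) = max(0, 0.40 + 1.00 − 1) = max(0, 0.40) = 0.40
ψ ∨ φ = max(0.40, 0.09) = 0.40
ψ ⊙ ψ = max(0, 0.40 + 0.40 − 1) = max(0, -0.20) = 0.00
(ψ ⊙ ψ) ∨ (φ ⇒ ψ) = max(0.00, 1.00) = 1.00
¬((ψ ⊙ ψ) ∨ (φ ⇒ ψ)) = 1 − 1.00 = 0.00
(ψ ∨ φ) ⇒ ¬((ψ ⊙ ψ) ∨ (φ ⇒ ψ)) = min(1, 1 − 0.40 + 0.00) = min(1, 0.60) = 0.60
¬((ψ ∨ φ) ⇒ ¬((ψ ⊙ ψ) ∨ (φ ⇒ ψ))) = 1 − 0.60 = 0.40
ψ ∨ ¬((ψ ∨ φ) ⇒ ¬((ψ ⊙ ψ) ∨ (φ ⇒ ψ))) = max(0.40, 0.40) = 0.40
(ψ ⊙ (φ ⇒ ψ)) ⇒ (ψ ∨ ¬((ψ ∨ φ) ⇒ ¬((ψ ⊙ ψ) ∨ (φ ⇒ ψ)))) = min(1, 1 − 0.40 + 0.40) = min(1, 1.00) = 1.00

1.00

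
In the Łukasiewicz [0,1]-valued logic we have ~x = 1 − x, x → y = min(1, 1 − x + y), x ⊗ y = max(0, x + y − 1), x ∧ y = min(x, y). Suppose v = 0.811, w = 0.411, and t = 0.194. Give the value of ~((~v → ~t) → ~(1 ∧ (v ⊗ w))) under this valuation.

~v = 1 − 0.811 = 0.189
~t = 1 − 0.194 = 0.806
~v → ~t = min(1, 1 − 0.189 + 0.806) = min(1, 1.617) = 1.000
v ⊗ w = max(0, 0.811 + 0.411 − 1) = max(0, 0.222) = 0.222
1 ∧ (v ⊗ w) = min(1.000, 0.222) = 0.222
~(1 ∧ (v ⊗ w)) = 1 − 0.222 = 0.778
(~v → ~t) → ~(1 ∧ (v ⊗ w)) = min(1, 1 − 1.000 + 0.778) = min(1, 0.778) = 0.778
~((~v → ~t) → ~(1 ∧ (v ⊗ w))) = 1 − 0.778 = 0.222

0.222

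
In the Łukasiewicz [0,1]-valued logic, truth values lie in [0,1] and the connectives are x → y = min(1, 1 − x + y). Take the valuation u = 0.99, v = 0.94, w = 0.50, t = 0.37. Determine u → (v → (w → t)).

0.94

w → t = min(1, 1 − 0.50 + 0.37) = min(1, 0.87) = 0.87
v → (w → t) = min(1, 1 − 0.94 + 0.87) = min(1, 0.93) = 0.93
u → (v → (w → t)) = min(1, 1 − 0.99 + 0.93) = min(1, 0.94) = 0.94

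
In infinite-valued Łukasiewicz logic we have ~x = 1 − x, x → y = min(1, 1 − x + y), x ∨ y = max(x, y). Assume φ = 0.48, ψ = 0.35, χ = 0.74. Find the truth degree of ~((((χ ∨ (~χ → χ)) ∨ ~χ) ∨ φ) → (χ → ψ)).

0.39

~χ = 1 − 0.74 = 0.26
~χ → χ = min(1, 1 − 0.26 + 0.74) = min(1, 1.48) = 1.00
χ ∨ (~χ → χ) = max(0.74, 1.00) = 1.00
(χ ∨ (~χ → χ)) ∨ ~χ = max(1.00, 0.26) = 1.00
((χ ∨ (~χ → χ)) ∨ ~χ) ∨ φ = max(1.00, 0.48) = 1.00
χ → ψ = min(1, 1 − 0.74 + 0.35) = min(1, 0.61) = 0.61
(((χ ∨ (~χ → χ)) ∨ ~χ) ∨ φ) → (χ → ψ) = min(1, 1 − 1.00 + 0.61) = min(1, 0.61) = 0.61
~((((χ ∨ (~χ → χ)) ∨ ~χ) ∨ φ) → (χ → ψ)) = 1 − 0.61 = 0.39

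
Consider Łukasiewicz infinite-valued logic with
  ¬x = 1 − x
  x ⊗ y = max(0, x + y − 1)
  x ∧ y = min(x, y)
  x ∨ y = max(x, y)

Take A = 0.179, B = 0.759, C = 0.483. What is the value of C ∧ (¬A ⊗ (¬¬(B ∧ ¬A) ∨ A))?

¬A = 1 − 0.179 = 0.821
B ∧ ¬A = min(0.759, 0.821) = 0.759
¬(B ∧ ¬A) = 1 − 0.759 = 0.241
¬¬(B ∧ ¬A) = 1 − 0.241 = 0.759
¬¬(B ∧ ¬A) ∨ A = max(0.759, 0.179) = 0.759
¬A ⊗ (¬¬(B ∧ ¬A) ∨ A) = max(0, 0.821 + 0.759 − 1) = max(0, 0.580) = 0.580
C ∧ (¬A ⊗ (¬¬(B ∧ ¬A) ∨ A)) = min(0.483, 0.580) = 0.483

0.483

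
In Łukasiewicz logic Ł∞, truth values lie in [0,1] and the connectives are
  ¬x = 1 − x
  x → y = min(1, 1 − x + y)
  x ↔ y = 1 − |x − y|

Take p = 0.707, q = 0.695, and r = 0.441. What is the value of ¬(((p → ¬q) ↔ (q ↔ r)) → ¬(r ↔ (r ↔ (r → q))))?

¬q = 1 − 0.695 = 0.305
p → ¬q = min(1, 1 − 0.707 + 0.305) = min(1, 0.598) = 0.598
q ↔ r = 1 − |0.695 − 0.441| = 1 − 0.254 = 0.746
(p → ¬q) ↔ (q ↔ r) = 1 − |0.598 − 0.746| = 1 − 0.148 = 0.852
r → q = min(1, 1 − 0.441 + 0.695) = min(1, 1.254) = 1.000
r ↔ (r → q) = 1 − |0.441 − 1.000| = 1 − 0.559 = 0.441
r ↔ (r ↔ (r → q)) = 1 − |0.441 − 0.441| = 1 − 0.000 = 1.000
¬(r ↔ (r ↔ (r → q))) = 1 − 1.000 = 0.000
((p → ¬q) ↔ (q ↔ r)) → ¬(r ↔ (r ↔ (r → q))) = min(1, 1 − 0.852 + 0.000) = min(1, 0.148) = 0.148
¬(((p → ¬q) ↔ (q ↔ r)) → ¬(r ↔ (r ↔ (r → q)))) = 1 − 0.148 = 0.852

0.852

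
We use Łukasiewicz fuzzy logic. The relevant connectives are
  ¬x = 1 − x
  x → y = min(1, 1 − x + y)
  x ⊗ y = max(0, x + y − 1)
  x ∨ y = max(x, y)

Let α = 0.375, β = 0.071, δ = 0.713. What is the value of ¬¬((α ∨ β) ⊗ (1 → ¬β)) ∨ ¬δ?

α ∨ β = max(0.375, 0.071) = 0.375
¬β = 1 − 0.071 = 0.929
1 → ¬β = min(1, 1 − 1.000 + 0.929) = min(1, 0.929) = 0.929
(α ∨ β) ⊗ (1 → ¬β) = max(0, 0.375 + 0.929 − 1) = max(0, 0.304) = 0.304
¬((α ∨ β) ⊗ (1 → ¬β)) = 1 − 0.304 = 0.696
¬¬((α ∨ β) ⊗ (1 → ¬β)) = 1 − 0.696 = 0.304
¬δ = 1 − 0.713 = 0.287
¬¬((α ∨ β) ⊗ (1 → ¬β)) ∨ ¬δ = max(0.304, 0.287) = 0.304

0.304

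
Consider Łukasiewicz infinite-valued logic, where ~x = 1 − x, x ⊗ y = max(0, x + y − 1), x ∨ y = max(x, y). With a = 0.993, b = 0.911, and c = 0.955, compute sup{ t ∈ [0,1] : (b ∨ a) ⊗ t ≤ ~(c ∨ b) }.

b ∨ a = max(0.911, 0.993) = 0.993
So the left factor is b ∨ a = 0.993.
c ∨ b = max(0.955, 0.911) = 0.955
~(c ∨ b) = 1 − 0.955 = 0.045
So the right-hand bound is ~(c ∨ b) = 0.045.
The residuum of the Łukasiewicz t-norm gives the supremum: min(1, 1 − 0.993 + 0.045).
1 − 0.993 + 0.045 = 0.052, so t = min(1, 0.052) = 0.052.
Check: 0.993 ⊗ 0.052 = max(0, 0.045) = 0.045 ≤ 0.045.

0.052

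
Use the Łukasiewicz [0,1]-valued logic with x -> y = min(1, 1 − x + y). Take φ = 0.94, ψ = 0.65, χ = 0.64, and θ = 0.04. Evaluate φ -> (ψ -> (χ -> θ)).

0.81

χ -> θ = min(1, 1 − 0.64 + 0.04) = min(1, 0.40) = 0.40
ψ -> (χ -> θ) = min(1, 1 − 0.65 + 0.40) = min(1, 0.75) = 0.75
φ -> (ψ -> (χ -> θ)) = min(1, 1 − 0.94 + 0.75) = min(1, 0.81) = 0.81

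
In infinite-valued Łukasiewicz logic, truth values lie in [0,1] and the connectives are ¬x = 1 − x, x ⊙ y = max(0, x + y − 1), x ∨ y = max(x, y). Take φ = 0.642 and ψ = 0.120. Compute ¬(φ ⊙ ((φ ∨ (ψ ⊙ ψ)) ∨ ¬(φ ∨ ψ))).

0.716

ψ ⊙ ψ = max(0, 0.120 + 0.120 − 1) = max(0, -0.760) = 0.000
φ ∨ (ψ ⊙ ψ) = max(0.642, 0.000) = 0.642
φ ∨ ψ = max(0.642, 0.120) = 0.642
¬(φ ∨ ψ) = 1 − 0.642 = 0.358
(φ ∨ (ψ ⊙ ψ)) ∨ ¬(φ ∨ ψ) = max(0.642, 0.358) = 0.642
φ ⊙ ((φ ∨ (ψ ⊙ ψ)) ∨ ¬(φ ∨ ψ)) = max(0, 0.642 + 0.642 − 1) = max(0, 0.284) = 0.284
¬(φ ⊙ ((φ ∨ (ψ ⊙ ψ)) ∨ ¬(φ ∨ ψ))) = 1 − 0.284 = 0.716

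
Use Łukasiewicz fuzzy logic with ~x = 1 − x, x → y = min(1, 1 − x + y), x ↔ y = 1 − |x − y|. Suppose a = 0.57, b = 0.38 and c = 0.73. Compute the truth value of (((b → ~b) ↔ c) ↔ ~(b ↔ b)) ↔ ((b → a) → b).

~b = 1 − 0.38 = 0.62
b → ~b = min(1, 1 − 0.38 + 0.62) = min(1, 1.24) = 1.00
(b → ~b) ↔ c = 1 − |1.00 − 0.73| = 1 − 0.27 = 0.73
b ↔ b = 1 − |0.38 − 0.38| = 1 − 0.00 = 1.00
~(b ↔ b) = 1 − 1.00 = 0.00
((b → ~b) ↔ c) ↔ ~(b ↔ b) = 1 − |0.73 − 0.00| = 1 − 0.73 = 0.27
b → a = min(1, 1 − 0.38 + 0.57) = min(1, 1.19) = 1.00
(b → a) → b = min(1, 1 − 1.00 + 0.38) = min(1, 0.38) = 0.38
(((b → ~b) ↔ c) ↔ ~(b ↔ b)) ↔ ((b → a) → b) = 1 − |0.27 − 0.38| = 1 − 0.11 = 0.89

0.89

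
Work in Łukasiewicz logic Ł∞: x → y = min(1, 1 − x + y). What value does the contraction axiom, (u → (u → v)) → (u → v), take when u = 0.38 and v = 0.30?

0.92

u → v = min(1, 1 − 0.38 + 0.30) = min(1, 0.92) = 0.92
u → (u → v) = min(1, 1 − 0.38 + 0.92) = min(1, 1.54) = 1.00
(u → (u → v)) → (u → v) = min(1, 1 − 1.00 + 0.92) = min(1, 0.92) = 0.92
(The value 0.92 < 1 shows this instance is not satisfied; fails in Ł∞ (the t-norm is not idempotent).)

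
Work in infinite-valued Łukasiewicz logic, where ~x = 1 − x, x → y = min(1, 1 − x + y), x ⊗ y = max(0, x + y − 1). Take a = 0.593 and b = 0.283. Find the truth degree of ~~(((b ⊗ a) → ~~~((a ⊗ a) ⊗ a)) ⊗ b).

0.283

b ⊗ a = max(0, 0.283 + 0.593 − 1) = max(0, -0.124) = 0.000
a ⊗ a = max(0, 0.593 + 0.593 − 1) = max(0, 0.186) = 0.186
(a ⊗ a) ⊗ a = max(0, 0.186 + 0.593 − 1) = max(0, -0.221) = 0.000
~((a ⊗ a) ⊗ a) = 1 − 0.000 = 1.000
~~((a ⊗ a) ⊗ a) = 1 − 1.000 = 0.000
~~~((a ⊗ a) ⊗ a) = 1 − 0.000 = 1.000
(b ⊗ a) → ~~~((a ⊗ a) ⊗ a) = min(1, 1 − 0.000 + 1.000) = min(1, 2.000) = 1.000
((b ⊗ a) → ~~~((a ⊗ a) ⊗ a)) ⊗ b = max(0, 1.000 + 0.283 − 1) = max(0, 0.283) = 0.283
~(((b ⊗ a) → ~~~((a ⊗ a) ⊗ a)) ⊗ b) = 1 − 0.283 = 0.717
~~(((b ⊗ a) → ~~~((a ⊗ a) ⊗ a)) ⊗ b) = 1 − 0.717 = 0.283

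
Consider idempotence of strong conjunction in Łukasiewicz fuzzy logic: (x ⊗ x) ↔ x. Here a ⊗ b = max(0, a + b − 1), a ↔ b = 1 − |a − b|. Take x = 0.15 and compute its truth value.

x ⊗ x = max(0, 0.15 + 0.15 − 1) = max(0, -0.70) = 0.00
(x ⊗ x) ↔ x = 1 − |0.00 − 0.15| = 1 − 0.15 = 0.85
(The value 0.85 < 1 shows this instance is not satisfied; fails in Ł∞ since a ⊗ a = max(0, 2a−1) ≠ a in general.)

0.85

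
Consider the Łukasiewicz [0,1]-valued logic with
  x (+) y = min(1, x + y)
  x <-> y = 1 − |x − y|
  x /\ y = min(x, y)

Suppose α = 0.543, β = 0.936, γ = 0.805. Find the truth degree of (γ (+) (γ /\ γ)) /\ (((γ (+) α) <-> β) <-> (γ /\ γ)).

0.869

γ /\ γ = min(0.805, 0.805) = 0.805
γ (+) (γ /\ γ) = min(1, 0.805 + 0.805) = min(1, 1.610) = 1.000
γ (+) α = min(1, 0.805 + 0.543) = min(1, 1.348) = 1.000
(γ (+) α) <-> β = 1 − |1.000 − 0.936| = 1 − 0.064 = 0.936
((γ (+) α) <-> β) <-> (γ /\ γ) = 1 − |0.936 − 0.805| = 1 − 0.131 = 0.869
(γ (+) (γ /\ γ)) /\ (((γ (+) α) <-> β) <-> (γ /\ γ)) = min(1.000, 0.869) = 0.869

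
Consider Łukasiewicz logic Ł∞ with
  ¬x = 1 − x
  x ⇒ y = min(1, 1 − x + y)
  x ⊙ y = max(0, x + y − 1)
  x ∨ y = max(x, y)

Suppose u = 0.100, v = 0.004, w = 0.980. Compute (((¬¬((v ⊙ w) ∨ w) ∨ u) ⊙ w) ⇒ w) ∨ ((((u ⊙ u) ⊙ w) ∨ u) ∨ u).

v ⊙ w = max(0, 0.004 + 0.980 − 1) = max(0, -0.016) = 0.000
(v ⊙ w) ∨ w = max(0.000, 0.980) = 0.980
¬((v ⊙ w) ∨ w) = 1 − 0.980 = 0.020
¬¬((v ⊙ w) ∨ w) = 1 − 0.020 = 0.980
¬¬((v ⊙ w) ∨ w) ∨ u = max(0.980, 0.100) = 0.980
(¬¬((v ⊙ w) ∨ w) ∨ u) ⊙ w = max(0, 0.980 + 0.980 − 1) = max(0, 0.960) = 0.960
((¬¬((v ⊙ w) ∨ w) ∨ u) ⊙ w) ⇒ w = min(1, 1 − 0.960 + 0.980) = min(1, 1.020) = 1.000
u ⊙ u = max(0, 0.100 + 0.100 − 1) = max(0, -0.800) = 0.000
(u ⊙ u) ⊙ w = max(0, 0.000 + 0.980 − 1) = max(0, -0.020) = 0.000
((u ⊙ u) ⊙ w) ∨ u = max(0.000, 0.100) = 0.100
(((u ⊙ u) ⊙ w) ∨ u) ∨ u = max(0.100, 0.100) = 0.100
(((¬¬((v ⊙ w) ∨ w) ∨ u) ⊙ w) ⇒ w) ∨ ((((u ⊙ u) ⊙ w) ∨ u) ∨ u) = max(1.000, 0.100) = 1.000

1.000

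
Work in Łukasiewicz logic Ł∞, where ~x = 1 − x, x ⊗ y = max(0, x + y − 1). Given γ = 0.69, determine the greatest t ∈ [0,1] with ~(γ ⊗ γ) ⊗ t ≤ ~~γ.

γ ⊗ γ = max(0, 0.69 + 0.69 − 1) = max(0, 0.38) = 0.38
~(γ ⊗ γ) = 1 − 0.38 = 0.62
So the left factor is ~(γ ⊗ γ) = 0.62.
~γ = 1 − 0.69 = 0.31
~~γ = 1 − 0.31 = 0.69
So the right-hand bound is ~~γ = 0.69.
The residuum of the Łukasiewicz t-norm gives the supremum: min(1, 1 − 0.62 + 0.69).
1 − 0.62 + 0.69 = 1.07, so t = min(1, 1.07) = 1.00.
Check: 0.62 ⊗ 1.00 = max(0, 0.62) = 0.62 ≤ 0.69.

1.00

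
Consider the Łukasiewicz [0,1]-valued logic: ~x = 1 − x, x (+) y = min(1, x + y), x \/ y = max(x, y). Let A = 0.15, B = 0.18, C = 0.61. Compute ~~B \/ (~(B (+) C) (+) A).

~B = 1 − 0.18 = 0.82
~~B = 1 − 0.82 = 0.18
B (+) C = min(1, 0.18 + 0.61) = min(1, 0.79) = 0.79
~(B (+) C) = 1 − 0.79 = 0.21
~(B (+) C) (+) A = min(1, 0.21 + 0.15) = min(1, 0.36) = 0.36
~~B \/ (~(B (+) C) (+) A) = max(0.18, 0.36) = 0.36

0.36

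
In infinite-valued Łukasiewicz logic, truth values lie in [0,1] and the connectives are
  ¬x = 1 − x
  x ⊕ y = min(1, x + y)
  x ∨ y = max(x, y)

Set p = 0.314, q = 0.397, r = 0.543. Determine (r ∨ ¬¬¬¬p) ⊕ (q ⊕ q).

¬p = 1 − 0.314 = 0.686
¬¬p = 1 − 0.686 = 0.314
¬¬¬p = 1 − 0.314 = 0.686
¬¬¬¬p = 1 − 0.686 = 0.314
r ∨ ¬¬¬¬p = max(0.543, 0.314) = 0.543
q ⊕ q = min(1, 0.397 + 0.397) = min(1, 0.794) = 0.794
(r ∨ ¬¬¬¬p) ⊕ (q ⊕ q) = min(1, 0.543 + 0.794) = min(1, 1.337) = 1.000

1.000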